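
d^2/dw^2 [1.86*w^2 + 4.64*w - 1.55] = 3.72000000000000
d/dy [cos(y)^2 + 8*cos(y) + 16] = -2*(cos(y) + 4)*sin(y)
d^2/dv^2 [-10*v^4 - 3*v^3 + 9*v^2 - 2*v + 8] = -120*v^2 - 18*v + 18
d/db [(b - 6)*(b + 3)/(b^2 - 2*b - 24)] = 1/(b^2 + 8*b + 16)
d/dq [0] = 0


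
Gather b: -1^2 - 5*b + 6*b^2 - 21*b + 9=6*b^2 - 26*b + 8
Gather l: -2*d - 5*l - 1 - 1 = -2*d - 5*l - 2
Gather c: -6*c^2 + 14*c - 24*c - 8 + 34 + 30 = -6*c^2 - 10*c + 56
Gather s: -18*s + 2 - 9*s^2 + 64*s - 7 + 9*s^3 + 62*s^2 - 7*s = 9*s^3 + 53*s^2 + 39*s - 5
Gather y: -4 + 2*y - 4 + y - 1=3*y - 9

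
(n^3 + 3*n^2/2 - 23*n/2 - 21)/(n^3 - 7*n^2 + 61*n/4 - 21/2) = 2*(n^2 + 5*n + 6)/(2*n^2 - 7*n + 6)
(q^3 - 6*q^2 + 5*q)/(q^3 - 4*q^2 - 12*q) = (-q^2 + 6*q - 5)/(-q^2 + 4*q + 12)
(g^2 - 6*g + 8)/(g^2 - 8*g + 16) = (g - 2)/(g - 4)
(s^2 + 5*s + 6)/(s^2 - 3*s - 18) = (s + 2)/(s - 6)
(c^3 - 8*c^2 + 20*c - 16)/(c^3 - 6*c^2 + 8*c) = (c - 2)/c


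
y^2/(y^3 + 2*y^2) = 1/(y + 2)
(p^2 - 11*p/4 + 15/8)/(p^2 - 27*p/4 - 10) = (-8*p^2 + 22*p - 15)/(2*(-4*p^2 + 27*p + 40))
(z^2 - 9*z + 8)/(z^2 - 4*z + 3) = (z - 8)/(z - 3)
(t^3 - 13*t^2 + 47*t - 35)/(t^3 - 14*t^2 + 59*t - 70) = (t - 1)/(t - 2)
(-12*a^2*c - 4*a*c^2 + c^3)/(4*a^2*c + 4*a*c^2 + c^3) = (-6*a + c)/(2*a + c)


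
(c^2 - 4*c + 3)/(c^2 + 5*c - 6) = (c - 3)/(c + 6)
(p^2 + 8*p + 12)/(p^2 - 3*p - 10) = (p + 6)/(p - 5)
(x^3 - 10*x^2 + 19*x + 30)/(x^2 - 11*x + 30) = x + 1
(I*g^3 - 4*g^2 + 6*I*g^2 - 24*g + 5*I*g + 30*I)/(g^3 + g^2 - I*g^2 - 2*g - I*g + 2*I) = (I*g^2 + g*(-5 + 6*I) - 30)/(g^2 + g - 2)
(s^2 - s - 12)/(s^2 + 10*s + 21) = (s - 4)/(s + 7)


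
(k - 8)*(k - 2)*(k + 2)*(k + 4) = k^4 - 4*k^3 - 36*k^2 + 16*k + 128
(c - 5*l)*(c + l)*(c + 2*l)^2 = c^4 - 17*c^2*l^2 - 36*c*l^3 - 20*l^4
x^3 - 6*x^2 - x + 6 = (x - 6)*(x - 1)*(x + 1)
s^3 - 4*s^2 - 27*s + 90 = (s - 6)*(s - 3)*(s + 5)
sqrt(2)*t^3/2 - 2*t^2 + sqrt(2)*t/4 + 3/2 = (t - 3*sqrt(2)/2)*(t - sqrt(2))*(sqrt(2)*t/2 + 1/2)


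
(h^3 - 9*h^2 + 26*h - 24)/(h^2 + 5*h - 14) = (h^2 - 7*h + 12)/(h + 7)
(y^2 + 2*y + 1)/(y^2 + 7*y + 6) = (y + 1)/(y + 6)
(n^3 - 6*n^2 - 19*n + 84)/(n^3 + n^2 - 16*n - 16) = (n^2 - 10*n + 21)/(n^2 - 3*n - 4)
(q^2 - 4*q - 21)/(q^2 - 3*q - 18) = (q - 7)/(q - 6)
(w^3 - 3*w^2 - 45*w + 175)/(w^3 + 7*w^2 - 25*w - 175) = (w - 5)/(w + 5)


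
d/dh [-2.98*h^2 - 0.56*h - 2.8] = -5.96*h - 0.56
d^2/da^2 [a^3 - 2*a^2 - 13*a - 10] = 6*a - 4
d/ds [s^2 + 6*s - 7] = 2*s + 6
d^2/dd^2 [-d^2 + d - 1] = -2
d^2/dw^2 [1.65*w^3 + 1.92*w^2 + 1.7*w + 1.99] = 9.9*w + 3.84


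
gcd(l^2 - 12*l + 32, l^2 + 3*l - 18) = 1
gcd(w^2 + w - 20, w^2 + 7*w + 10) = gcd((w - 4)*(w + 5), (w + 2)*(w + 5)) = w + 5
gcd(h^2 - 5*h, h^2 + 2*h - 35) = h - 5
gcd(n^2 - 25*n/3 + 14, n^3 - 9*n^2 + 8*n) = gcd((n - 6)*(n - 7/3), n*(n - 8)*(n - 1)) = 1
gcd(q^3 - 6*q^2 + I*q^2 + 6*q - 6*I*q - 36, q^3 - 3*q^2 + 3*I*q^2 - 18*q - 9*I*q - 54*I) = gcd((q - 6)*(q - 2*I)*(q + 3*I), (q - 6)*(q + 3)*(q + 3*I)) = q^2 + q*(-6 + 3*I) - 18*I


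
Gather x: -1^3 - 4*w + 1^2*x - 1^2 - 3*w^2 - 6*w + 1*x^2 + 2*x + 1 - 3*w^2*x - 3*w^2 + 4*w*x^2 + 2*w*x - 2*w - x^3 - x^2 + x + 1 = -6*w^2 + 4*w*x^2 - 12*w - x^3 + x*(-3*w^2 + 2*w + 4)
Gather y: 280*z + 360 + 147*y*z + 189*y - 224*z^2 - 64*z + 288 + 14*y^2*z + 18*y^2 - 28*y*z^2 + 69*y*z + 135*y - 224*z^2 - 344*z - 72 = y^2*(14*z + 18) + y*(-28*z^2 + 216*z + 324) - 448*z^2 - 128*z + 576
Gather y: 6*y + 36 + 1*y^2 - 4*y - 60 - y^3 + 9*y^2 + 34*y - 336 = -y^3 + 10*y^2 + 36*y - 360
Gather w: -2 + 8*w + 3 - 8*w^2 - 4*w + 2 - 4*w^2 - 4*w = 3 - 12*w^2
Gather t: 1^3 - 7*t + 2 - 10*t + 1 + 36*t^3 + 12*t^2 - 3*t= 36*t^3 + 12*t^2 - 20*t + 4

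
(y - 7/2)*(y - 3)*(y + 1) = y^3 - 11*y^2/2 + 4*y + 21/2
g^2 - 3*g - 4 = (g - 4)*(g + 1)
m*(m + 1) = m^2 + m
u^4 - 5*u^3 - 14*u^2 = u^2*(u - 7)*(u + 2)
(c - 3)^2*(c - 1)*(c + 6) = c^4 - c^3 - 27*c^2 + 81*c - 54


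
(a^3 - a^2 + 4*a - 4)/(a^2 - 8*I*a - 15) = (-a^3 + a^2 - 4*a + 4)/(-a^2 + 8*I*a + 15)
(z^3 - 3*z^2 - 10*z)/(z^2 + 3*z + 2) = z*(z - 5)/(z + 1)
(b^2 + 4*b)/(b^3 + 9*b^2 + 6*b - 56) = b/(b^2 + 5*b - 14)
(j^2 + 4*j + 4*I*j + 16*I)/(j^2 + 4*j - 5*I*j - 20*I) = (j + 4*I)/(j - 5*I)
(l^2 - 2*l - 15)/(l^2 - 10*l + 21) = (l^2 - 2*l - 15)/(l^2 - 10*l + 21)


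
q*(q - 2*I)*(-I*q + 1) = -I*q^3 - q^2 - 2*I*q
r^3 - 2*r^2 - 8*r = r*(r - 4)*(r + 2)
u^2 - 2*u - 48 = (u - 8)*(u + 6)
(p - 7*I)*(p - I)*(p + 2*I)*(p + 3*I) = p^4 - 3*I*p^3 + 27*p^2 + 13*I*p + 42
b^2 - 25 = (b - 5)*(b + 5)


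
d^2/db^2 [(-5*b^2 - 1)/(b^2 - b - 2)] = 2*(-5*b^3 - 33*b^2 + 3*b - 23)/(b^6 - 3*b^5 - 3*b^4 + 11*b^3 + 6*b^2 - 12*b - 8)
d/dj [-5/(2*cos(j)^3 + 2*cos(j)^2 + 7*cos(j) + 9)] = 20*(6*sin(j)^2 - 4*cos(j) - 13)*sin(j)/(-4*sin(j)^2 + 17*cos(j) + cos(3*j) + 22)^2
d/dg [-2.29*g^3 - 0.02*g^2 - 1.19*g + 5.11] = -6.87*g^2 - 0.04*g - 1.19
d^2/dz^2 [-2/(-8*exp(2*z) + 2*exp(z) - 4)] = ((1 - 16*exp(z))*(4*exp(2*z) - exp(z) + 2) + 2*(8*exp(z) - 1)^2*exp(z))*exp(z)/(4*exp(2*z) - exp(z) + 2)^3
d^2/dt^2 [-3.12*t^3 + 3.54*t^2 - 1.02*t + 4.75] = 7.08 - 18.72*t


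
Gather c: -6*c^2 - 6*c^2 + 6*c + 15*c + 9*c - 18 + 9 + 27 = -12*c^2 + 30*c + 18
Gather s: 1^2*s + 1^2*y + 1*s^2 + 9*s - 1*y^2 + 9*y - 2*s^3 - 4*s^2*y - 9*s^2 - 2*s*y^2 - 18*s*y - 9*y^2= -2*s^3 + s^2*(-4*y - 8) + s*(-2*y^2 - 18*y + 10) - 10*y^2 + 10*y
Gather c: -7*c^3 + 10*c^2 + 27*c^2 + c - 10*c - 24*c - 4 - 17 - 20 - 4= -7*c^3 + 37*c^2 - 33*c - 45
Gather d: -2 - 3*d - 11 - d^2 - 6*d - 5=-d^2 - 9*d - 18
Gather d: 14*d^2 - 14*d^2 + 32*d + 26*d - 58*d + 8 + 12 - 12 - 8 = 0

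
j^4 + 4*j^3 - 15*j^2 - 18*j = j*(j - 3)*(j + 1)*(j + 6)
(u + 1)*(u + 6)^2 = u^3 + 13*u^2 + 48*u + 36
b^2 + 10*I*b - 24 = (b + 4*I)*(b + 6*I)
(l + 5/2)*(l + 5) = l^2 + 15*l/2 + 25/2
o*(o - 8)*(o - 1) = o^3 - 9*o^2 + 8*o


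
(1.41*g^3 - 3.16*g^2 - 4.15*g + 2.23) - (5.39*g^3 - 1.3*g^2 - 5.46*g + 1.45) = -3.98*g^3 - 1.86*g^2 + 1.31*g + 0.78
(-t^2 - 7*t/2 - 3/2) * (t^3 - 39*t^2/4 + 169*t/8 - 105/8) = -t^5 + 25*t^4/4 + 23*t^3/2 - 739*t^2/16 + 57*t/4 + 315/16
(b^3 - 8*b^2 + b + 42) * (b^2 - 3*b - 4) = b^5 - 11*b^4 + 21*b^3 + 71*b^2 - 130*b - 168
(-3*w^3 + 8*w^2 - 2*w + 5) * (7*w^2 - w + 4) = -21*w^5 + 59*w^4 - 34*w^3 + 69*w^2 - 13*w + 20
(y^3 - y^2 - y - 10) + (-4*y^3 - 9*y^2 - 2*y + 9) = -3*y^3 - 10*y^2 - 3*y - 1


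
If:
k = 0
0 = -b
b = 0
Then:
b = 0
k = 0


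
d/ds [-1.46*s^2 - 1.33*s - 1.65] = -2.92*s - 1.33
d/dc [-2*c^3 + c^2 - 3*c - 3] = -6*c^2 + 2*c - 3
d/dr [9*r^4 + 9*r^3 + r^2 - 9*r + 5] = 36*r^3 + 27*r^2 + 2*r - 9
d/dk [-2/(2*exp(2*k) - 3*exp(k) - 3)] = (8*exp(k) - 6)*exp(k)/(-2*exp(2*k) + 3*exp(k) + 3)^2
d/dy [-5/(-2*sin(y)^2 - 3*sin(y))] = -5*(4*sin(y) + 3)*cos(y)/((2*sin(y) + 3)^2*sin(y)^2)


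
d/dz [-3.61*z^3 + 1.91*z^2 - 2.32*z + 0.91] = -10.83*z^2 + 3.82*z - 2.32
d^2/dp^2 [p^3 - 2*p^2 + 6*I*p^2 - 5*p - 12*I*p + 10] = 6*p - 4 + 12*I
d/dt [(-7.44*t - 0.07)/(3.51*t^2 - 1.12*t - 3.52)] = (26.1144*t^2 + 0.4914*t + 26.1104)/(12.3201*t^4 - 7.8624*t^3 - 23.456*t^2 + 7.8848*t + 12.3904)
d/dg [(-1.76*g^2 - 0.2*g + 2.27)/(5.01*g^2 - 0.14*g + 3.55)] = (1.2484*g^2 - 35.2414*g - 0.3922)/(25.1001*g^4 - 1.4028*g^3 + 35.5906*g^2 - 0.994*g + 12.6025)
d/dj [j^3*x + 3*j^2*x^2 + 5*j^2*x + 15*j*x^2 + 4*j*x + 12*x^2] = x*(3*j^2 + 6*j*x + 10*j + 15*x + 4)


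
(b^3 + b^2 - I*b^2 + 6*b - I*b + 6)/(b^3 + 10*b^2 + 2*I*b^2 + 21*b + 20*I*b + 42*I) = (b^2 + b*(1 - 3*I) - 3*I)/(b^2 + 10*b + 21)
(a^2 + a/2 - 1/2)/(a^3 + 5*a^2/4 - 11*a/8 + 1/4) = 4*(a + 1)/(4*a^2 + 7*a - 2)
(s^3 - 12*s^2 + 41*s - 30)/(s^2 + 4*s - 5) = (s^2 - 11*s + 30)/(s + 5)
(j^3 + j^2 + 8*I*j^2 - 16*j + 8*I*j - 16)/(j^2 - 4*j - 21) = (j^3 + j^2*(1 + 8*I) + 8*j*(-2 + I) - 16)/(j^2 - 4*j - 21)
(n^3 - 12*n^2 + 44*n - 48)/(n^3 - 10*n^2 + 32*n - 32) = (n - 6)/(n - 4)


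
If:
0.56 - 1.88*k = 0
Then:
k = 0.30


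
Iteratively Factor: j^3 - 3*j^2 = (j)*(j^2 - 3*j) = j*(j - 3)*(j)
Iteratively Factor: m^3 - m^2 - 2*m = (m + 1)*(m^2 - 2*m) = (m - 2)*(m + 1)*(m)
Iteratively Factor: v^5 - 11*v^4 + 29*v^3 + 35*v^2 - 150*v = (v - 5)*(v^4 - 6*v^3 - v^2 + 30*v) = (v - 5)^2*(v^3 - v^2 - 6*v) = (v - 5)^2*(v - 3)*(v^2 + 2*v) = v*(v - 5)^2*(v - 3)*(v + 2)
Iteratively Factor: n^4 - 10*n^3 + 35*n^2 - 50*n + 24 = (n - 2)*(n^3 - 8*n^2 + 19*n - 12) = (n - 4)*(n - 2)*(n^2 - 4*n + 3) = (n - 4)*(n - 2)*(n - 1)*(n - 3)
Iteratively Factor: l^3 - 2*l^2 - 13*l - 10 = (l - 5)*(l^2 + 3*l + 2) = (l - 5)*(l + 2)*(l + 1)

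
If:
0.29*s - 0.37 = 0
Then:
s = 1.28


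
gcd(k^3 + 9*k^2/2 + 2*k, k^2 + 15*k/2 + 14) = k + 4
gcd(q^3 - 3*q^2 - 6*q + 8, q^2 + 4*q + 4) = q + 2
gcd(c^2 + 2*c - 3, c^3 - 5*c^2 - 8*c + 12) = c - 1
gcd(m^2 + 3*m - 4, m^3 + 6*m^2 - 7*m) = m - 1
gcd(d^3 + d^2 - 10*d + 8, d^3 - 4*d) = d - 2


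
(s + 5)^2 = s^2 + 10*s + 25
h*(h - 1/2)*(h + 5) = h^3 + 9*h^2/2 - 5*h/2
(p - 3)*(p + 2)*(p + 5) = p^3 + 4*p^2 - 11*p - 30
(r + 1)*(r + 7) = r^2 + 8*r + 7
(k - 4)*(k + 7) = k^2 + 3*k - 28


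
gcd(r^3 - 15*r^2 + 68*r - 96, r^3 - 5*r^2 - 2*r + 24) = r^2 - 7*r + 12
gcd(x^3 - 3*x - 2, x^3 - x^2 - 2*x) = x^2 - x - 2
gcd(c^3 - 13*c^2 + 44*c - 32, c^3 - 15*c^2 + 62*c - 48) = c^2 - 9*c + 8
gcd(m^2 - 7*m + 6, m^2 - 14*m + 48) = m - 6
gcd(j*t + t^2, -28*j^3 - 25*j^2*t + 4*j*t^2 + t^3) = j + t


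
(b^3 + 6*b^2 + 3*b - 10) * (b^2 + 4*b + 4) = b^5 + 10*b^4 + 31*b^3 + 26*b^2 - 28*b - 40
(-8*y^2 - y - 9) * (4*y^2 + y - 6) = -32*y^4 - 12*y^3 + 11*y^2 - 3*y + 54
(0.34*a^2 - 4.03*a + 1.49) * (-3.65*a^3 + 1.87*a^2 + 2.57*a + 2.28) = -1.241*a^5 + 15.3453*a^4 - 12.1008*a^3 - 6.7956*a^2 - 5.3591*a + 3.3972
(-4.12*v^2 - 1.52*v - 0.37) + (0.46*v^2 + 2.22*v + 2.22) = -3.66*v^2 + 0.7*v + 1.85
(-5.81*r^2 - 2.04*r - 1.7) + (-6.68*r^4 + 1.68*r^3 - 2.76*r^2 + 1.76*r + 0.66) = -6.68*r^4 + 1.68*r^3 - 8.57*r^2 - 0.28*r - 1.04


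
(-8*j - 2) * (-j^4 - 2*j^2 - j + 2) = 8*j^5 + 2*j^4 + 16*j^3 + 12*j^2 - 14*j - 4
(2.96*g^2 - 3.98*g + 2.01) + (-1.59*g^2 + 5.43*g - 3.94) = 1.37*g^2 + 1.45*g - 1.93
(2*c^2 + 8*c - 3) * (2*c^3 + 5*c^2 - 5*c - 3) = 4*c^5 + 26*c^4 + 24*c^3 - 61*c^2 - 9*c + 9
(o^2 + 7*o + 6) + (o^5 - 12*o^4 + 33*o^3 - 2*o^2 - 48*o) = o^5 - 12*o^4 + 33*o^3 - o^2 - 41*o + 6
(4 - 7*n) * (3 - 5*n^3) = 35*n^4 - 20*n^3 - 21*n + 12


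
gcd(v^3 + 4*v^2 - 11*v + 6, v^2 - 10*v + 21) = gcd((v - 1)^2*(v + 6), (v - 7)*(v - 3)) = 1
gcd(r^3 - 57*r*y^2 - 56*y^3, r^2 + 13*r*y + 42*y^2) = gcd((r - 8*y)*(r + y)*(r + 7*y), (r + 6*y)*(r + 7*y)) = r + 7*y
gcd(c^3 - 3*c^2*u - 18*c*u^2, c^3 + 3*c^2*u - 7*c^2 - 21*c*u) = c^2 + 3*c*u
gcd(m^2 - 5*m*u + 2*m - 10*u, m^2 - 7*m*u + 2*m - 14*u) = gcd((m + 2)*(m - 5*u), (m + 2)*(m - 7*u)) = m + 2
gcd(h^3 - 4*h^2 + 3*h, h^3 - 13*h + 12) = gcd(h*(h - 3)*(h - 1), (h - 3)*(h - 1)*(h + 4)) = h^2 - 4*h + 3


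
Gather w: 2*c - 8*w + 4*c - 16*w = 6*c - 24*w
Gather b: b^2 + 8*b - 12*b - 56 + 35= b^2 - 4*b - 21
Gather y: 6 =6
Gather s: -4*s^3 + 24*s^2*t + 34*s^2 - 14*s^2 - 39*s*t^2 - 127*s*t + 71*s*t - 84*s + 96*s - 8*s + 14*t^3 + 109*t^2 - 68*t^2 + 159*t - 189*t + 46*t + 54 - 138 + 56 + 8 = -4*s^3 + s^2*(24*t + 20) + s*(-39*t^2 - 56*t + 4) + 14*t^3 + 41*t^2 + 16*t - 20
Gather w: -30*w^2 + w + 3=-30*w^2 + w + 3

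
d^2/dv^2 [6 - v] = 0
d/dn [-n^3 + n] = 1 - 3*n^2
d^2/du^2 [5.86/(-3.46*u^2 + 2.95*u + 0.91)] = (-140.307152*u^2 + 119.62604*u + 5.86*(6.92*u - 2.95)*(13.84*u - 5.9) + 36.901592)/(-3.46*u^2 + 2.95*u + 0.91)^3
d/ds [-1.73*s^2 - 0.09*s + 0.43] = -3.46*s - 0.09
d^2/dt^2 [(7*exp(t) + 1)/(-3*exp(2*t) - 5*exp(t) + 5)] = (-63*exp(4*t) + 69*exp(3*t) - 675*exp(2*t) - 260*exp(t) - 200)*exp(t)/(27*exp(6*t) + 135*exp(5*t) + 90*exp(4*t) - 325*exp(3*t) - 150*exp(2*t) + 375*exp(t) - 125)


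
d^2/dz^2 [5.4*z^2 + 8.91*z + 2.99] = 10.8000000000000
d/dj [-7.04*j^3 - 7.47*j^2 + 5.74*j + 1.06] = -21.12*j^2 - 14.94*j + 5.74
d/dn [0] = 0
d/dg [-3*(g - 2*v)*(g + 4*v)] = -6*g - 6*v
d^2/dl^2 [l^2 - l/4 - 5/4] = 2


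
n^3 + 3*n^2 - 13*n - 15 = (n - 3)*(n + 1)*(n + 5)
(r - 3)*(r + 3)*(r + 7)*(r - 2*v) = r^4 - 2*r^3*v + 7*r^3 - 14*r^2*v - 9*r^2 + 18*r*v - 63*r + 126*v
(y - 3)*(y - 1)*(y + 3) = y^3 - y^2 - 9*y + 9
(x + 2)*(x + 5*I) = x^2 + 2*x + 5*I*x + 10*I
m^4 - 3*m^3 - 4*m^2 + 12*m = m*(m - 3)*(m - 2)*(m + 2)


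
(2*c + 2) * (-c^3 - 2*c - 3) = -2*c^4 - 2*c^3 - 4*c^2 - 10*c - 6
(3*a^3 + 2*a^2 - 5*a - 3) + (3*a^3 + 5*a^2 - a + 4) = 6*a^3 + 7*a^2 - 6*a + 1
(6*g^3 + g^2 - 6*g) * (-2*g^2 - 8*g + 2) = -12*g^5 - 50*g^4 + 16*g^3 + 50*g^2 - 12*g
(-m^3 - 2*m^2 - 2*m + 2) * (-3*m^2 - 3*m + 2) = 3*m^5 + 9*m^4 + 10*m^3 - 4*m^2 - 10*m + 4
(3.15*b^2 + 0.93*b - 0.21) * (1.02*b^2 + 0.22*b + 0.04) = 3.213*b^4 + 1.6416*b^3 + 0.1164*b^2 - 0.00899999999999999*b - 0.0084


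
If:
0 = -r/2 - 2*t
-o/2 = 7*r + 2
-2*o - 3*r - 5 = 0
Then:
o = -58/25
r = -3/25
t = 3/100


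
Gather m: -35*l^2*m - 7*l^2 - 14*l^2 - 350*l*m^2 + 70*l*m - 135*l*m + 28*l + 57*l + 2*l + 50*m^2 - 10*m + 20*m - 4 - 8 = -21*l^2 + 87*l + m^2*(50 - 350*l) + m*(-35*l^2 - 65*l + 10) - 12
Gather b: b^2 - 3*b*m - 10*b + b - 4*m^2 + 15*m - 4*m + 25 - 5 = b^2 + b*(-3*m - 9) - 4*m^2 + 11*m + 20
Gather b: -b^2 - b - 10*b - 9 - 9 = -b^2 - 11*b - 18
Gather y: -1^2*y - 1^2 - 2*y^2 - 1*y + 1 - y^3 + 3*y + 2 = -y^3 - 2*y^2 + y + 2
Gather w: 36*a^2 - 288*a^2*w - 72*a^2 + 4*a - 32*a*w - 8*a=-36*a^2 - 4*a + w*(-288*a^2 - 32*a)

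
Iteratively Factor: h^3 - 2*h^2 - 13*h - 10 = (h - 5)*(h^2 + 3*h + 2) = (h - 5)*(h + 2)*(h + 1)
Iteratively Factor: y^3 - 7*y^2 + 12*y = (y)*(y^2 - 7*y + 12) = y*(y - 3)*(y - 4)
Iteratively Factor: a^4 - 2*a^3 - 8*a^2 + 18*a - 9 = (a - 1)*(a^3 - a^2 - 9*a + 9) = (a - 3)*(a - 1)*(a^2 + 2*a - 3) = (a - 3)*(a - 1)*(a + 3)*(a - 1)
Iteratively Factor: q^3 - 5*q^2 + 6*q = (q - 3)*(q^2 - 2*q) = q*(q - 3)*(q - 2)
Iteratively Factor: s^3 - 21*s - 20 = (s + 4)*(s^2 - 4*s - 5) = (s - 5)*(s + 4)*(s + 1)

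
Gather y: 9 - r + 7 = 16 - r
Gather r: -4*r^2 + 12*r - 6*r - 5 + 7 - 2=-4*r^2 + 6*r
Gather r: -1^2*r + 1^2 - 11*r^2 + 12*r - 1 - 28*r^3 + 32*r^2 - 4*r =-28*r^3 + 21*r^2 + 7*r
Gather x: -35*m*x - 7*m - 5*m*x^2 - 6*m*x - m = -5*m*x^2 - 41*m*x - 8*m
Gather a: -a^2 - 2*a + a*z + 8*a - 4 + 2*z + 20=-a^2 + a*(z + 6) + 2*z + 16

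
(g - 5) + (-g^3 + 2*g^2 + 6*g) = -g^3 + 2*g^2 + 7*g - 5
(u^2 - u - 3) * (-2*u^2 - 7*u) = -2*u^4 - 5*u^3 + 13*u^2 + 21*u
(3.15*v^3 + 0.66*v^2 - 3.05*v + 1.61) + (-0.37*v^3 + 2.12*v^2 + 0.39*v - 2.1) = 2.78*v^3 + 2.78*v^2 - 2.66*v - 0.49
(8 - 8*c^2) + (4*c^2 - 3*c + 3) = -4*c^2 - 3*c + 11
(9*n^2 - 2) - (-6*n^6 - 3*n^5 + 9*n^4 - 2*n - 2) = 6*n^6 + 3*n^5 - 9*n^4 + 9*n^2 + 2*n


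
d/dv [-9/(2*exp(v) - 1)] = 18*exp(v)/(2*exp(v) - 1)^2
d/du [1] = 0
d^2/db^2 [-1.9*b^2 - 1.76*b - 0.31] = -3.80000000000000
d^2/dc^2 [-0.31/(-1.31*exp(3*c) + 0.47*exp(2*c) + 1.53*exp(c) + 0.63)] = (-0.31*(-7.86*exp(2*c) + 1.88*exp(c) + 3.06)*(-3.93*exp(2*c) + 0.94*exp(c) + 1.53)*exp(c) + (-3.6549*exp(2*c) + 0.5828*exp(c) + 0.4743)*(-1.31*exp(3*c) + 0.47*exp(2*c) + 1.53*exp(c) + 0.63))*exp(c)/(-1.31*exp(3*c) + 0.47*exp(2*c) + 1.53*exp(c) + 0.63)^3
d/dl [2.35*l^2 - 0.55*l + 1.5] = 4.7*l - 0.55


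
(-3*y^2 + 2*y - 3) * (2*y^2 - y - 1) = -6*y^4 + 7*y^3 - 5*y^2 + y + 3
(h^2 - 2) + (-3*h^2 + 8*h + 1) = -2*h^2 + 8*h - 1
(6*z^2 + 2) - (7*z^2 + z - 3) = -z^2 - z + 5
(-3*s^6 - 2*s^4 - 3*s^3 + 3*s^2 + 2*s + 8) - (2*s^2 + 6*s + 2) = -3*s^6 - 2*s^4 - 3*s^3 + s^2 - 4*s + 6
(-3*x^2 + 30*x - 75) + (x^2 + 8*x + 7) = -2*x^2 + 38*x - 68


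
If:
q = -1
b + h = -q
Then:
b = 1 - h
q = -1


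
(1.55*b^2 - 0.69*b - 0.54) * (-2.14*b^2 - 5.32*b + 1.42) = -3.317*b^4 - 6.7694*b^3 + 7.0274*b^2 + 1.893*b - 0.7668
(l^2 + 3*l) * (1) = l^2 + 3*l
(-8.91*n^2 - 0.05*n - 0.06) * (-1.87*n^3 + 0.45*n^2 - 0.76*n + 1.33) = 16.6617*n^5 - 3.916*n^4 + 6.8613*n^3 - 11.8393*n^2 - 0.0209*n - 0.0798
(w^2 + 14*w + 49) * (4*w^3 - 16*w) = 4*w^5 + 56*w^4 + 180*w^3 - 224*w^2 - 784*w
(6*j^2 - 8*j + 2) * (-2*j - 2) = -12*j^3 + 4*j^2 + 12*j - 4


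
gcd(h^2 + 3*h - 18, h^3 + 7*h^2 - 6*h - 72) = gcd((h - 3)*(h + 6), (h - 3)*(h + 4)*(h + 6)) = h^2 + 3*h - 18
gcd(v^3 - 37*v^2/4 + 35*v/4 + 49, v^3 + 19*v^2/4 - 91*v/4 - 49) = v^2 - 9*v/4 - 7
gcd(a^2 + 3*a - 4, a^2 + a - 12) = a + 4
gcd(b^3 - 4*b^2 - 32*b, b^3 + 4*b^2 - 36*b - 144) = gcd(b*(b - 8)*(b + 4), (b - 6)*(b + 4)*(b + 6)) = b + 4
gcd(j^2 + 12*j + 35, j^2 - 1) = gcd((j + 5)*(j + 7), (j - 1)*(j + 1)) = 1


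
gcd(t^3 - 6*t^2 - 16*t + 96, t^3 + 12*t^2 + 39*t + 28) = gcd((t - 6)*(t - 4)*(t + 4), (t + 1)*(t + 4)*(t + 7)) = t + 4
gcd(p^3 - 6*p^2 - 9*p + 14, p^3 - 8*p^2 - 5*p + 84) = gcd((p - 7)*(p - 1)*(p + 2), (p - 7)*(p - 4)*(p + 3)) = p - 7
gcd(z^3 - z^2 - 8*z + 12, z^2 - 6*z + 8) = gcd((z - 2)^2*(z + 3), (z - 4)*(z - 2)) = z - 2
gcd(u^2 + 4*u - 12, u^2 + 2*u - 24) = u + 6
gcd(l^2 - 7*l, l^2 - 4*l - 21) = l - 7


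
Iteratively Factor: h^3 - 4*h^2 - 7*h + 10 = (h - 1)*(h^2 - 3*h - 10) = (h - 5)*(h - 1)*(h + 2)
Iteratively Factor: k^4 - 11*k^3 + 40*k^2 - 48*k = (k - 4)*(k^3 - 7*k^2 + 12*k) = k*(k - 4)*(k^2 - 7*k + 12) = k*(k - 4)^2*(k - 3)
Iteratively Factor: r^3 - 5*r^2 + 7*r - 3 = (r - 3)*(r^2 - 2*r + 1) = (r - 3)*(r - 1)*(r - 1)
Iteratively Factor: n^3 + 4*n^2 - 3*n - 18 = (n + 3)*(n^2 + n - 6) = (n + 3)^2*(n - 2)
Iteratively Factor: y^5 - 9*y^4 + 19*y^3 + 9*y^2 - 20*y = (y)*(y^4 - 9*y^3 + 19*y^2 + 9*y - 20) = y*(y + 1)*(y^3 - 10*y^2 + 29*y - 20) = y*(y - 5)*(y + 1)*(y^2 - 5*y + 4) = y*(y - 5)*(y - 1)*(y + 1)*(y - 4)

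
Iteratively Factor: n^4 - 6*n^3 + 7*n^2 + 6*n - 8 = (n - 1)*(n^3 - 5*n^2 + 2*n + 8) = (n - 4)*(n - 1)*(n^2 - n - 2) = (n - 4)*(n - 2)*(n - 1)*(n + 1)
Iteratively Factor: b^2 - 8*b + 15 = (b - 3)*(b - 5)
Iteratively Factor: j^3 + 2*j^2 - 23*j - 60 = (j - 5)*(j^2 + 7*j + 12) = (j - 5)*(j + 3)*(j + 4)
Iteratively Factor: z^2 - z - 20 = (z - 5)*(z + 4)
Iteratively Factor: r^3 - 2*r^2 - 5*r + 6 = (r + 2)*(r^2 - 4*r + 3) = (r - 1)*(r + 2)*(r - 3)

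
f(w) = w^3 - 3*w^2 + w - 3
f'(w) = 3*w^2 - 6*w + 1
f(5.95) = 107.39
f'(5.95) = 71.51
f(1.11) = -4.22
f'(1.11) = -1.96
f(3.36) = 4.42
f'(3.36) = 14.71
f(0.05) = -2.96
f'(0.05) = 0.71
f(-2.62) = -44.20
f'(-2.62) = 37.31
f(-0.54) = -4.57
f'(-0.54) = 5.11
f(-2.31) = -33.64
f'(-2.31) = 30.87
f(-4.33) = -144.76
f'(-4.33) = 83.23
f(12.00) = 1305.00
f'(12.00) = 361.00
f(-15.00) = -4068.00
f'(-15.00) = 766.00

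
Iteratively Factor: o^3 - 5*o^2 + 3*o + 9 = (o + 1)*(o^2 - 6*o + 9) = (o - 3)*(o + 1)*(o - 3)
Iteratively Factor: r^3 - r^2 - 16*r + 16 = (r - 1)*(r^2 - 16) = (r - 4)*(r - 1)*(r + 4)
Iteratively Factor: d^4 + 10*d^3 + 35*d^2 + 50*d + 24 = (d + 4)*(d^3 + 6*d^2 + 11*d + 6) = (d + 2)*(d + 4)*(d^2 + 4*d + 3) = (d + 1)*(d + 2)*(d + 4)*(d + 3)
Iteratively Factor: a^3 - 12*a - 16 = (a + 2)*(a^2 - 2*a - 8) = (a + 2)^2*(a - 4)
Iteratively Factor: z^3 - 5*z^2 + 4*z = (z - 1)*(z^2 - 4*z) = z*(z - 1)*(z - 4)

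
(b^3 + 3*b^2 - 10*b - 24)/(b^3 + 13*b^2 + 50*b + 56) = (b - 3)/(b + 7)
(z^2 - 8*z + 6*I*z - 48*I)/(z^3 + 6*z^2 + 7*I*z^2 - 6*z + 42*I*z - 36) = (z - 8)/(z^2 + z*(6 + I) + 6*I)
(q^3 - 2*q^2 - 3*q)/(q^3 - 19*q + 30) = q*(q + 1)/(q^2 + 3*q - 10)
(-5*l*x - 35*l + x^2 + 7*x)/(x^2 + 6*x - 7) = (-5*l + x)/(x - 1)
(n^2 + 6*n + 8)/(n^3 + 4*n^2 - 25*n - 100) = (n + 2)/(n^2 - 25)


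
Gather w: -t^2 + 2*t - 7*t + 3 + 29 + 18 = -t^2 - 5*t + 50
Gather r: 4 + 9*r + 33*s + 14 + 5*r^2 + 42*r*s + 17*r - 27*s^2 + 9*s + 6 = 5*r^2 + r*(42*s + 26) - 27*s^2 + 42*s + 24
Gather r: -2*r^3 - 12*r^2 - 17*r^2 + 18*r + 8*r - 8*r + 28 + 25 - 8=-2*r^3 - 29*r^2 + 18*r + 45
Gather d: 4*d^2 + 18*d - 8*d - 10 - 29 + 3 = 4*d^2 + 10*d - 36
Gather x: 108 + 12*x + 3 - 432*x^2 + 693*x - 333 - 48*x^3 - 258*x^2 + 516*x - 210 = -48*x^3 - 690*x^2 + 1221*x - 432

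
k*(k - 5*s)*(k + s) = k^3 - 4*k^2*s - 5*k*s^2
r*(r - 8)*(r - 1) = r^3 - 9*r^2 + 8*r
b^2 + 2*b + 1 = (b + 1)^2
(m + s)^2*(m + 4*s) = m^3 + 6*m^2*s + 9*m*s^2 + 4*s^3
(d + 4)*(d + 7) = d^2 + 11*d + 28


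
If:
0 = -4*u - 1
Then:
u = -1/4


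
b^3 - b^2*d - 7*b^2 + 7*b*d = b*(b - 7)*(b - d)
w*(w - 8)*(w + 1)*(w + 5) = w^4 - 2*w^3 - 43*w^2 - 40*w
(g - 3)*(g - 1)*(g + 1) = g^3 - 3*g^2 - g + 3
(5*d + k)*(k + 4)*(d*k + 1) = 5*d^2*k^2 + 20*d^2*k + d*k^3 + 4*d*k^2 + 5*d*k + 20*d + k^2 + 4*k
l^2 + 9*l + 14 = (l + 2)*(l + 7)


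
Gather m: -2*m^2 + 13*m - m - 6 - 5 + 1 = -2*m^2 + 12*m - 10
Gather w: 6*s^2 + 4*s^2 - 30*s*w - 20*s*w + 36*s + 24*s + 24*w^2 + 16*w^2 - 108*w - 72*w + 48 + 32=10*s^2 + 60*s + 40*w^2 + w*(-50*s - 180) + 80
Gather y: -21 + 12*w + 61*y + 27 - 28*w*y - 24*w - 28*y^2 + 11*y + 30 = -12*w - 28*y^2 + y*(72 - 28*w) + 36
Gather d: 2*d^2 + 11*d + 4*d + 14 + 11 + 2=2*d^2 + 15*d + 27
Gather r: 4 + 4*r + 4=4*r + 8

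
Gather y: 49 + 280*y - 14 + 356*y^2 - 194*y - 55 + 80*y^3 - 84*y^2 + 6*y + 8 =80*y^3 + 272*y^2 + 92*y - 12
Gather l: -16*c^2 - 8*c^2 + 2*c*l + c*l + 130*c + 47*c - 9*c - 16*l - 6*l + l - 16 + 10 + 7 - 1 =-24*c^2 + 168*c + l*(3*c - 21)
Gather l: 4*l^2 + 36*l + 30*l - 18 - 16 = 4*l^2 + 66*l - 34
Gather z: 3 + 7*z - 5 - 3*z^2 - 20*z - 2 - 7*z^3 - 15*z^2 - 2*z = -7*z^3 - 18*z^2 - 15*z - 4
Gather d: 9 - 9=0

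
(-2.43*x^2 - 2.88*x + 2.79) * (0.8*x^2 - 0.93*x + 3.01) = -1.944*x^4 - 0.0440999999999994*x^3 - 2.4039*x^2 - 11.2635*x + 8.3979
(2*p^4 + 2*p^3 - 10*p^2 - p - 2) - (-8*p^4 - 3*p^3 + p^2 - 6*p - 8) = 10*p^4 + 5*p^3 - 11*p^2 + 5*p + 6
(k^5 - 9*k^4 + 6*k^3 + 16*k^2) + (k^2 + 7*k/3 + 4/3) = k^5 - 9*k^4 + 6*k^3 + 17*k^2 + 7*k/3 + 4/3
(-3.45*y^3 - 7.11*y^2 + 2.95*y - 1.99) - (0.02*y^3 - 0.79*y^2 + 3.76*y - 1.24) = -3.47*y^3 - 6.32*y^2 - 0.81*y - 0.75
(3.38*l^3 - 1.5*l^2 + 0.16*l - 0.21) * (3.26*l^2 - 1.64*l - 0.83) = 11.0188*l^5 - 10.4332*l^4 + 0.1762*l^3 + 0.298*l^2 + 0.2116*l + 0.1743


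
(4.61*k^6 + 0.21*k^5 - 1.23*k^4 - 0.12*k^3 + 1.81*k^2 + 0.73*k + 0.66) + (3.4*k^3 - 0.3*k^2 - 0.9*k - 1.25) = 4.61*k^6 + 0.21*k^5 - 1.23*k^4 + 3.28*k^3 + 1.51*k^2 - 0.17*k - 0.59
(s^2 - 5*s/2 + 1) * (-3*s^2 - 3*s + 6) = -3*s^4 + 9*s^3/2 + 21*s^2/2 - 18*s + 6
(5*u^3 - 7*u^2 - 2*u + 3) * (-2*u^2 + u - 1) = -10*u^5 + 19*u^4 - 8*u^3 - u^2 + 5*u - 3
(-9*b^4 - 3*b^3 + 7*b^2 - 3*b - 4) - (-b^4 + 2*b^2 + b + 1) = -8*b^4 - 3*b^3 + 5*b^2 - 4*b - 5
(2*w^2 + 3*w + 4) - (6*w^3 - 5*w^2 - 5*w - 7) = -6*w^3 + 7*w^2 + 8*w + 11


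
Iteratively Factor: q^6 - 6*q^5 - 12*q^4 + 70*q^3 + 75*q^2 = (q + 1)*(q^5 - 7*q^4 - 5*q^3 + 75*q^2) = (q - 5)*(q + 1)*(q^4 - 2*q^3 - 15*q^2) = (q - 5)^2*(q + 1)*(q^3 + 3*q^2) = q*(q - 5)^2*(q + 1)*(q^2 + 3*q) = q*(q - 5)^2*(q + 1)*(q + 3)*(q)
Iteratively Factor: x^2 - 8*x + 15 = (x - 3)*(x - 5)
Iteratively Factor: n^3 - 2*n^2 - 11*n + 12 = (n - 4)*(n^2 + 2*n - 3) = (n - 4)*(n - 1)*(n + 3)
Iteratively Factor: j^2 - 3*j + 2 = (j - 1)*(j - 2)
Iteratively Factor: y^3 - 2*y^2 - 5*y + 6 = (y + 2)*(y^2 - 4*y + 3) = (y - 3)*(y + 2)*(y - 1)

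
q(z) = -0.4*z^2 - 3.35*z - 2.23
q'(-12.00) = 6.25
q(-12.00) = -19.63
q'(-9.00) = 3.85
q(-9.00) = -4.48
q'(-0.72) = -2.77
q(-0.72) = -0.03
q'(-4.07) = -0.09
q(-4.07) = 4.78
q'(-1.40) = -2.23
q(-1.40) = 1.68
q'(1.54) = -4.58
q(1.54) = -8.34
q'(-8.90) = 3.77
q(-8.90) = -4.10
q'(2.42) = -5.29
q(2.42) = -12.68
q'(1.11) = -4.24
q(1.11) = -6.44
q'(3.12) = -5.85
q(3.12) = -16.58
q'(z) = -0.8*z - 3.35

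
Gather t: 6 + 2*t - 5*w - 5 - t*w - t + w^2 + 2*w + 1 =t*(1 - w) + w^2 - 3*w + 2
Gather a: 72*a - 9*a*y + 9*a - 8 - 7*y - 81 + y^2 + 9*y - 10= a*(81 - 9*y) + y^2 + 2*y - 99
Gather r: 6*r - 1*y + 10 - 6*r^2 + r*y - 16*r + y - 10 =-6*r^2 + r*(y - 10)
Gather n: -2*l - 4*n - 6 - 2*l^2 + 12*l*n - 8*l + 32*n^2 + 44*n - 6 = -2*l^2 - 10*l + 32*n^2 + n*(12*l + 40) - 12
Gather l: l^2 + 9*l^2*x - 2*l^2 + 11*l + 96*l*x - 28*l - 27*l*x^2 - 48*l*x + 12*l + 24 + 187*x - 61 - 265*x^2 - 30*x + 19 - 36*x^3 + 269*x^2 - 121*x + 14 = l^2*(9*x - 1) + l*(-27*x^2 + 48*x - 5) - 36*x^3 + 4*x^2 + 36*x - 4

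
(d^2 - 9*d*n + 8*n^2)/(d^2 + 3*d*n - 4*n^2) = (d - 8*n)/(d + 4*n)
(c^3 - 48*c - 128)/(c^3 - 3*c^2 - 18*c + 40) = (c^2 - 4*c - 32)/(c^2 - 7*c + 10)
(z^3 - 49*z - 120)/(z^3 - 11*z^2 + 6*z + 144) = (z + 5)/(z - 6)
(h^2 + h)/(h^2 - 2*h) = (h + 1)/(h - 2)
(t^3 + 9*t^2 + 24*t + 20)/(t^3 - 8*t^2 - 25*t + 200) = (t^2 + 4*t + 4)/(t^2 - 13*t + 40)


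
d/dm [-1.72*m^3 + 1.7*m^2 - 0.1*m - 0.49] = -5.16*m^2 + 3.4*m - 0.1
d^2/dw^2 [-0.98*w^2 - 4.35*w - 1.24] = -1.96000000000000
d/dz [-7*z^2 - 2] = -14*z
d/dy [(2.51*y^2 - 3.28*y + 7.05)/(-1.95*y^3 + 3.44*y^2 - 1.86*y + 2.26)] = (4.8945*y^4 - 12.792*y^3 + 47.8571*y^2 - 37.1588*y + 5.7002)/(3.8025*y^6 - 13.416*y^5 + 19.0876*y^4 - 21.6108*y^3 + 19.0084*y^2 - 8.4072*y + 5.1076)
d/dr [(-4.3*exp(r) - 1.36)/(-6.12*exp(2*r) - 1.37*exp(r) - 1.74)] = (-26.316*exp(2*r) - 16.6464*exp(r) + 5.6188)*exp(r)/(37.4544*exp(4*r) + 16.7688*exp(3*r) + 23.1745*exp(2*r) + 4.7676*exp(r) + 3.0276)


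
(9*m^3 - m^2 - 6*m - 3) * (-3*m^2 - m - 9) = -27*m^5 - 6*m^4 - 62*m^3 + 24*m^2 + 57*m + 27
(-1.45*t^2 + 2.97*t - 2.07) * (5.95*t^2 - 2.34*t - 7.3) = -8.6275*t^4 + 21.0645*t^3 - 8.6813*t^2 - 16.8372*t + 15.111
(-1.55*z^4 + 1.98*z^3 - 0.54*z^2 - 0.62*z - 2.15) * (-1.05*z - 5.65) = 1.6275*z^5 + 6.6785*z^4 - 10.62*z^3 + 3.702*z^2 + 5.7605*z + 12.1475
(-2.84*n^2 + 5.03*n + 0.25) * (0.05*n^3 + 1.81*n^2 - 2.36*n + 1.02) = -0.142*n^5 - 4.8889*n^4 + 15.8192*n^3 - 14.3151*n^2 + 4.5406*n + 0.255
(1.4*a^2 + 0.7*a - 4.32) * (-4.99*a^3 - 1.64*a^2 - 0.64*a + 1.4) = -6.986*a^5 - 5.789*a^4 + 19.5128*a^3 + 8.5968*a^2 + 3.7448*a - 6.048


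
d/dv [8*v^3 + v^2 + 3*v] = 24*v^2 + 2*v + 3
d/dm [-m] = -1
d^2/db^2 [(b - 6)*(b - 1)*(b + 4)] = 6*b - 6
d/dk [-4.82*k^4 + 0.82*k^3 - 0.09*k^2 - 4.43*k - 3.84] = -19.28*k^3 + 2.46*k^2 - 0.18*k - 4.43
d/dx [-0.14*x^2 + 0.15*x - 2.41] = 0.15 - 0.28*x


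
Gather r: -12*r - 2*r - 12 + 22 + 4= 14 - 14*r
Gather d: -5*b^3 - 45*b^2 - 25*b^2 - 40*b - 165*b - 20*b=-5*b^3 - 70*b^2 - 225*b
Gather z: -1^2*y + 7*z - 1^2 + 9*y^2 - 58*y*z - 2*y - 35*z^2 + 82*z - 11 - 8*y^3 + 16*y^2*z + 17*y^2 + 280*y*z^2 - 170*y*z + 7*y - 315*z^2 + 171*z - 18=-8*y^3 + 26*y^2 + 4*y + z^2*(280*y - 350) + z*(16*y^2 - 228*y + 260) - 30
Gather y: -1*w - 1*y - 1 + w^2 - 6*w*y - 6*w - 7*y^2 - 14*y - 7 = w^2 - 7*w - 7*y^2 + y*(-6*w - 15) - 8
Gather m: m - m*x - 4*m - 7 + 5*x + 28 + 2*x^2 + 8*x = m*(-x - 3) + 2*x^2 + 13*x + 21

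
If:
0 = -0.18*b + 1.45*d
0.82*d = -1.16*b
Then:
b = 0.00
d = 0.00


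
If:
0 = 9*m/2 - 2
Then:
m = 4/9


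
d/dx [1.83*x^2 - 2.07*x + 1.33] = 3.66*x - 2.07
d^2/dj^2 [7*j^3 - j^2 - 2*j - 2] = 42*j - 2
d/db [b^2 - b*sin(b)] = -b*cos(b) + 2*b - sin(b)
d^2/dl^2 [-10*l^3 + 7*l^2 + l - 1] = 14 - 60*l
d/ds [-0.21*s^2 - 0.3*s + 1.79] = -0.42*s - 0.3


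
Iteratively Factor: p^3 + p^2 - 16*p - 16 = (p - 4)*(p^2 + 5*p + 4) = (p - 4)*(p + 4)*(p + 1)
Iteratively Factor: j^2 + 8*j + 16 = (j + 4)*(j + 4)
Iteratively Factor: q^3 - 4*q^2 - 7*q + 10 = (q + 2)*(q^2 - 6*q + 5) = (q - 1)*(q + 2)*(q - 5)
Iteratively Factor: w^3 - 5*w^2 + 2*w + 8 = (w - 4)*(w^2 - w - 2) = (w - 4)*(w - 2)*(w + 1)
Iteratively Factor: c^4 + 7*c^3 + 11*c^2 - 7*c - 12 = (c + 1)*(c^3 + 6*c^2 + 5*c - 12) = (c + 1)*(c + 3)*(c^2 + 3*c - 4) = (c + 1)*(c + 3)*(c + 4)*(c - 1)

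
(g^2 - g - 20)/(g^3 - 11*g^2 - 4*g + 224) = (g - 5)/(g^2 - 15*g + 56)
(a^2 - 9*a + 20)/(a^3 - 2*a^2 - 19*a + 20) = (a - 4)/(a^2 + 3*a - 4)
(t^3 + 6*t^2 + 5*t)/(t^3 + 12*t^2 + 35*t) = (t + 1)/(t + 7)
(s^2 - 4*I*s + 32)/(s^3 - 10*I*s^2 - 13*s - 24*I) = (s + 4*I)/(s^2 - 2*I*s + 3)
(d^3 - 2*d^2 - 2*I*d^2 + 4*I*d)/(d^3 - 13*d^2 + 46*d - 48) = d*(d - 2*I)/(d^2 - 11*d + 24)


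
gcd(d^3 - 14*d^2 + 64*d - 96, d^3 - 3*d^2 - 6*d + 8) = d - 4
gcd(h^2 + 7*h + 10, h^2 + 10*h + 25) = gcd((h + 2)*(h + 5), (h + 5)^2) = h + 5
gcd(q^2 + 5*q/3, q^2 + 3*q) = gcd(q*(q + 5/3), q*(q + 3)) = q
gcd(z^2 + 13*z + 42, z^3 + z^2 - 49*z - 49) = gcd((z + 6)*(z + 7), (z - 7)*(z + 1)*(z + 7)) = z + 7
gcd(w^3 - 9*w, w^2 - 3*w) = w^2 - 3*w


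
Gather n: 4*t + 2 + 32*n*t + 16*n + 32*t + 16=n*(32*t + 16) + 36*t + 18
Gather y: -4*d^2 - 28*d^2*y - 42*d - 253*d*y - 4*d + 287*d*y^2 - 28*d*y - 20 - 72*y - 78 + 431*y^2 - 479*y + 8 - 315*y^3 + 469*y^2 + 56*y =-4*d^2 - 46*d - 315*y^3 + y^2*(287*d + 900) + y*(-28*d^2 - 281*d - 495) - 90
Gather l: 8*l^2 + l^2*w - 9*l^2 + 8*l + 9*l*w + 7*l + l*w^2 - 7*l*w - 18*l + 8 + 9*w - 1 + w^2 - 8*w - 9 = l^2*(w - 1) + l*(w^2 + 2*w - 3) + w^2 + w - 2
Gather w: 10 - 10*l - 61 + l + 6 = -9*l - 45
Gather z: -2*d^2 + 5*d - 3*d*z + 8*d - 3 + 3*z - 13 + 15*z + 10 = -2*d^2 + 13*d + z*(18 - 3*d) - 6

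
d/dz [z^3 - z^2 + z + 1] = 3*z^2 - 2*z + 1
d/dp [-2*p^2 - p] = -4*p - 1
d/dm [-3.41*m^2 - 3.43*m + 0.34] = -6.82*m - 3.43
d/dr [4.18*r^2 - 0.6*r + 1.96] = 8.36*r - 0.6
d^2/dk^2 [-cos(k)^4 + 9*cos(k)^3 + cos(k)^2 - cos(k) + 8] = -23*cos(k)/4 + 4*cos(2*k)^2 - 81*cos(3*k)/4 - 2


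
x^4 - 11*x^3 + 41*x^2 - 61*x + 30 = (x - 5)*(x - 3)*(x - 2)*(x - 1)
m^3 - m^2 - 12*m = m*(m - 4)*(m + 3)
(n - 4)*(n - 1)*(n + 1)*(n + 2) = n^4 - 2*n^3 - 9*n^2 + 2*n + 8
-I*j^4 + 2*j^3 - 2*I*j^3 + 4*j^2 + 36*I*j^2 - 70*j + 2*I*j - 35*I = (j - 5)*(j + 7)*(j + I)*(-I*j + 1)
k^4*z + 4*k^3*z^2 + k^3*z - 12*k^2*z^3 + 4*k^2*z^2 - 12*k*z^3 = k*(k - 2*z)*(k + 6*z)*(k*z + z)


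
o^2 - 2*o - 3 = (o - 3)*(o + 1)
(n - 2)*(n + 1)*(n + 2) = n^3 + n^2 - 4*n - 4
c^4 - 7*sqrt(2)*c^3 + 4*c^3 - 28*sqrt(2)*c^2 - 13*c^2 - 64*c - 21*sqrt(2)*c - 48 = (c + 1)*(c + 3)*(c - 8*sqrt(2))*(c + sqrt(2))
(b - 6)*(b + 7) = b^2 + b - 42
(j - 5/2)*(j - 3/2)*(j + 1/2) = j^3 - 7*j^2/2 + 7*j/4 + 15/8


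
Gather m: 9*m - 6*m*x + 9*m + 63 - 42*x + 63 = m*(18 - 6*x) - 42*x + 126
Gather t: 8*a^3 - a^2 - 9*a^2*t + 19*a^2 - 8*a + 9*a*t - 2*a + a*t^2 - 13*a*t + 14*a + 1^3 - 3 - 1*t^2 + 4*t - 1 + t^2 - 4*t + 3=8*a^3 + 18*a^2 + a*t^2 + 4*a + t*(-9*a^2 - 4*a)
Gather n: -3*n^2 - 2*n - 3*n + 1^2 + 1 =-3*n^2 - 5*n + 2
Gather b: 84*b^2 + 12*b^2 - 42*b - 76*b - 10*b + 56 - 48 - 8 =96*b^2 - 128*b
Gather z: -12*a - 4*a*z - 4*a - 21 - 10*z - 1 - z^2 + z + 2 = -16*a - z^2 + z*(-4*a - 9) - 20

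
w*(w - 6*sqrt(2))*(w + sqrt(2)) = w^3 - 5*sqrt(2)*w^2 - 12*w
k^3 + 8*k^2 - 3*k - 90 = (k - 3)*(k + 5)*(k + 6)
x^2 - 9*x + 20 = (x - 5)*(x - 4)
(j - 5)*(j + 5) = j^2 - 25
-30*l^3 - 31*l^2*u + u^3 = (-6*l + u)*(l + u)*(5*l + u)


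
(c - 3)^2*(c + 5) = c^3 - c^2 - 21*c + 45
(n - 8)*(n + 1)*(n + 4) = n^3 - 3*n^2 - 36*n - 32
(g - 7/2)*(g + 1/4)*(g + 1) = g^3 - 9*g^2/4 - 33*g/8 - 7/8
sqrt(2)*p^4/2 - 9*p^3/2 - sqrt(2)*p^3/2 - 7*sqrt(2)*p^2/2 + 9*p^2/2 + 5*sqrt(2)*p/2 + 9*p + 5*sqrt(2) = (p - 2)*(p - 5*sqrt(2))*(p + sqrt(2)/2)*(sqrt(2)*p/2 + sqrt(2)/2)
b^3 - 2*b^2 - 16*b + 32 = (b - 4)*(b - 2)*(b + 4)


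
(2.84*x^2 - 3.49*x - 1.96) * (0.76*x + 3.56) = 2.1584*x^3 + 7.458*x^2 - 13.914*x - 6.9776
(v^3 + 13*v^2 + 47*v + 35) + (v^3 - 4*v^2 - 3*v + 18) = 2*v^3 + 9*v^2 + 44*v + 53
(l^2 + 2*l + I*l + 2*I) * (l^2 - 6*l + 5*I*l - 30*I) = l^4 - 4*l^3 + 6*I*l^3 - 17*l^2 - 24*I*l^2 + 20*l - 72*I*l + 60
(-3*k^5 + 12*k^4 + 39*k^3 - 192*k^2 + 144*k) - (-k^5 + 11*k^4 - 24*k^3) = -2*k^5 + k^4 + 63*k^3 - 192*k^2 + 144*k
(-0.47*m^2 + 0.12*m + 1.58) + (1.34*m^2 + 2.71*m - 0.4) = 0.87*m^2 + 2.83*m + 1.18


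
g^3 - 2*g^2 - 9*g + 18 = (g - 3)*(g - 2)*(g + 3)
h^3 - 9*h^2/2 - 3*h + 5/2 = (h - 5)*(h - 1/2)*(h + 1)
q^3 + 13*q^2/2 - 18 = (q - 3/2)*(q + 2)*(q + 6)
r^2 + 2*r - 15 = (r - 3)*(r + 5)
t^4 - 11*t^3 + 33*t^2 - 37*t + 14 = (t - 7)*(t - 2)*(t - 1)^2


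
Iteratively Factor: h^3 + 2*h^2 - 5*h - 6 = (h + 1)*(h^2 + h - 6) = (h + 1)*(h + 3)*(h - 2)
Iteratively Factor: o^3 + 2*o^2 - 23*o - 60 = (o + 4)*(o^2 - 2*o - 15) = (o + 3)*(o + 4)*(o - 5)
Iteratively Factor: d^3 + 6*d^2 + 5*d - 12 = (d + 4)*(d^2 + 2*d - 3) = (d + 3)*(d + 4)*(d - 1)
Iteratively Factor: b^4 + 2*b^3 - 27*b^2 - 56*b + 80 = (b - 1)*(b^3 + 3*b^2 - 24*b - 80) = (b - 1)*(b + 4)*(b^2 - b - 20) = (b - 5)*(b - 1)*(b + 4)*(b + 4)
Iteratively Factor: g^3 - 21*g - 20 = (g + 1)*(g^2 - g - 20) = (g + 1)*(g + 4)*(g - 5)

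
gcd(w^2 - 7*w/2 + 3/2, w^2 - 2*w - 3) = w - 3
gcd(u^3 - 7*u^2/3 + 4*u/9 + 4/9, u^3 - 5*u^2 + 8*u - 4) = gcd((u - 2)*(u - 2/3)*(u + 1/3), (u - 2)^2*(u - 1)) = u - 2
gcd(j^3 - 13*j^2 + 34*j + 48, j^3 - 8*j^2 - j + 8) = j^2 - 7*j - 8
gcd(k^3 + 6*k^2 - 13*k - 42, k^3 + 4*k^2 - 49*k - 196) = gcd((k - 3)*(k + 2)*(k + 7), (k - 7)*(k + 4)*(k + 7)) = k + 7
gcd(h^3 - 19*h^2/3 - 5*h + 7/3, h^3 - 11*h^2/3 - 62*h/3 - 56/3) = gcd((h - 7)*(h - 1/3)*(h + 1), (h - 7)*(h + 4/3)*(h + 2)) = h - 7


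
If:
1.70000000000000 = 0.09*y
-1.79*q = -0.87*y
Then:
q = 9.18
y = 18.89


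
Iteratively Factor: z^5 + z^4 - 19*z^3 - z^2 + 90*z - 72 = (z - 1)*(z^4 + 2*z^3 - 17*z^2 - 18*z + 72) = (z - 2)*(z - 1)*(z^3 + 4*z^2 - 9*z - 36) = (z - 3)*(z - 2)*(z - 1)*(z^2 + 7*z + 12) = (z - 3)*(z - 2)*(z - 1)*(z + 4)*(z + 3)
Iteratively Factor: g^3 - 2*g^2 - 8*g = (g - 4)*(g^2 + 2*g) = g*(g - 4)*(g + 2)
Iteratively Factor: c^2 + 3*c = (c)*(c + 3)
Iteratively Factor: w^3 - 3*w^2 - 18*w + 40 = (w - 2)*(w^2 - w - 20) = (w - 5)*(w - 2)*(w + 4)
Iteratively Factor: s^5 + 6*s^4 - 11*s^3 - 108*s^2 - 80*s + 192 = (s - 1)*(s^4 + 7*s^3 - 4*s^2 - 112*s - 192) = (s - 1)*(s + 4)*(s^3 + 3*s^2 - 16*s - 48) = (s - 4)*(s - 1)*(s + 4)*(s^2 + 7*s + 12) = (s - 4)*(s - 1)*(s + 3)*(s + 4)*(s + 4)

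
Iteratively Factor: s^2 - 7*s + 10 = (s - 2)*(s - 5)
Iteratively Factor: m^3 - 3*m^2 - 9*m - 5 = (m + 1)*(m^2 - 4*m - 5) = (m + 1)^2*(m - 5)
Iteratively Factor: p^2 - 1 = (p + 1)*(p - 1)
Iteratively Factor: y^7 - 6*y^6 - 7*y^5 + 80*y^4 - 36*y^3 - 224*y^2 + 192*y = (y - 2)*(y^6 - 4*y^5 - 15*y^4 + 50*y^3 + 64*y^2 - 96*y) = (y - 4)*(y - 2)*(y^5 - 15*y^3 - 10*y^2 + 24*y) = (y - 4)^2*(y - 2)*(y^4 + 4*y^3 + y^2 - 6*y) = (y - 4)^2*(y - 2)*(y + 3)*(y^3 + y^2 - 2*y) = (y - 4)^2*(y - 2)*(y + 2)*(y + 3)*(y^2 - y) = (y - 4)^2*(y - 2)*(y - 1)*(y + 2)*(y + 3)*(y)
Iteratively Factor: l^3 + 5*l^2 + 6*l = (l)*(l^2 + 5*l + 6) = l*(l + 2)*(l + 3)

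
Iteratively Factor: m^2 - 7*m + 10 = (m - 5)*(m - 2)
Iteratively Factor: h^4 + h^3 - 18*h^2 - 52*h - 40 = (h - 5)*(h^3 + 6*h^2 + 12*h + 8) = (h - 5)*(h + 2)*(h^2 + 4*h + 4) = (h - 5)*(h + 2)^2*(h + 2)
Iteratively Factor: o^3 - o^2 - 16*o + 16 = (o - 4)*(o^2 + 3*o - 4) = (o - 4)*(o + 4)*(o - 1)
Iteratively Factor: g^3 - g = (g - 1)*(g^2 + g) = g*(g - 1)*(g + 1)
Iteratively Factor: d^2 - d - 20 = (d - 5)*(d + 4)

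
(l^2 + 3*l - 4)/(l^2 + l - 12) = (l - 1)/(l - 3)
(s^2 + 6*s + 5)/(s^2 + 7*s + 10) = (s + 1)/(s + 2)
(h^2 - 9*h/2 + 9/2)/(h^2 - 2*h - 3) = (h - 3/2)/(h + 1)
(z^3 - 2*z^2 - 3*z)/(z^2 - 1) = z*(z - 3)/(z - 1)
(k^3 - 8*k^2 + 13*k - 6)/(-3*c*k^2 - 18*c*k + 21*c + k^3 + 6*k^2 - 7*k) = (-k^2 + 7*k - 6)/(3*c*k + 21*c - k^2 - 7*k)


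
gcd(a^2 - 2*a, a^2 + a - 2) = 1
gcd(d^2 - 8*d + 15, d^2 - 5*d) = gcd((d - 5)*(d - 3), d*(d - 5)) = d - 5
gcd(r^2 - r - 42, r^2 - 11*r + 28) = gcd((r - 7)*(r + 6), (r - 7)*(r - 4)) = r - 7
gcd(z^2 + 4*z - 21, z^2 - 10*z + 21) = z - 3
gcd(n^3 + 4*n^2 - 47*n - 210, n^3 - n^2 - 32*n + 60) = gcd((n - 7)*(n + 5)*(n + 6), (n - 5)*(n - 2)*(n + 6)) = n + 6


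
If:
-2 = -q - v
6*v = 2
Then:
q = 5/3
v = 1/3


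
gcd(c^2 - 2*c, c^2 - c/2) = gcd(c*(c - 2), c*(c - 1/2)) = c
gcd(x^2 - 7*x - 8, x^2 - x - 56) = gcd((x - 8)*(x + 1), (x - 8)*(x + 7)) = x - 8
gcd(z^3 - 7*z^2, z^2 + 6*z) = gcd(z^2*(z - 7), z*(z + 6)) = z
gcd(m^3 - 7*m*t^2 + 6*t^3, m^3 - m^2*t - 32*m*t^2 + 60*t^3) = -m + 2*t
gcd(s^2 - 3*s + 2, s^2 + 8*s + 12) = 1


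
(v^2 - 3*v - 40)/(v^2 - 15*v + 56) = (v + 5)/(v - 7)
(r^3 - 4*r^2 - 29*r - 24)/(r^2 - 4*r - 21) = (r^2 - 7*r - 8)/(r - 7)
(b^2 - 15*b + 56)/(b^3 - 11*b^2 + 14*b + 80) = (b - 7)/(b^2 - 3*b - 10)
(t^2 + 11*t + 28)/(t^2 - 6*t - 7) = (t^2 + 11*t + 28)/(t^2 - 6*t - 7)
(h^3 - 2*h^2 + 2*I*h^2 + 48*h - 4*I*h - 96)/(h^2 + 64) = (h^2 + h*(-2 - 6*I) + 12*I)/(h - 8*I)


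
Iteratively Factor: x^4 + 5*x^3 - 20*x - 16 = (x - 2)*(x^3 + 7*x^2 + 14*x + 8) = (x - 2)*(x + 2)*(x^2 + 5*x + 4) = (x - 2)*(x + 1)*(x + 2)*(x + 4)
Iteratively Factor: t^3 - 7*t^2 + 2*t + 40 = (t - 5)*(t^2 - 2*t - 8) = (t - 5)*(t - 4)*(t + 2)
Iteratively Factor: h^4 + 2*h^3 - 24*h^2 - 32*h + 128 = (h - 4)*(h^3 + 6*h^2 - 32) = (h - 4)*(h - 2)*(h^2 + 8*h + 16) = (h - 4)*(h - 2)*(h + 4)*(h + 4)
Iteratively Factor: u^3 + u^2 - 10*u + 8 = (u - 2)*(u^2 + 3*u - 4) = (u - 2)*(u - 1)*(u + 4)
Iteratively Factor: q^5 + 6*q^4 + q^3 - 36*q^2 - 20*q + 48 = (q - 2)*(q^4 + 8*q^3 + 17*q^2 - 2*q - 24) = (q - 2)*(q - 1)*(q^3 + 9*q^2 + 26*q + 24) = (q - 2)*(q - 1)*(q + 2)*(q^2 + 7*q + 12) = (q - 2)*(q - 1)*(q + 2)*(q + 3)*(q + 4)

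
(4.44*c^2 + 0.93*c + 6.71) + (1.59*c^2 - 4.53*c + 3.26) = 6.03*c^2 - 3.6*c + 9.97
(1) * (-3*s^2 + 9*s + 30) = -3*s^2 + 9*s + 30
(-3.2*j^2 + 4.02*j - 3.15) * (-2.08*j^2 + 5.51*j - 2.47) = 6.656*j^4 - 25.9936*j^3 + 36.6062*j^2 - 27.2859*j + 7.7805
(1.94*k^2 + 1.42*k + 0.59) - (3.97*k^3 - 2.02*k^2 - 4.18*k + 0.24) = -3.97*k^3 + 3.96*k^2 + 5.6*k + 0.35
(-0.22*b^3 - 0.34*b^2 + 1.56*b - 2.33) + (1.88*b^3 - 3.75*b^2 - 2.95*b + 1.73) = 1.66*b^3 - 4.09*b^2 - 1.39*b - 0.6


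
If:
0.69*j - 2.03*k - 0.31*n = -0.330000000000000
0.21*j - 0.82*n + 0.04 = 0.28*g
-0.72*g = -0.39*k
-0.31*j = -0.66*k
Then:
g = 0.25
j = 1.00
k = 0.47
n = 0.22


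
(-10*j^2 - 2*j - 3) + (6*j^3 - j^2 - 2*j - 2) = 6*j^3 - 11*j^2 - 4*j - 5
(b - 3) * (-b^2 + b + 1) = -b^3 + 4*b^2 - 2*b - 3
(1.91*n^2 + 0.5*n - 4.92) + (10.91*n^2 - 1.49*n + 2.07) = 12.82*n^2 - 0.99*n - 2.85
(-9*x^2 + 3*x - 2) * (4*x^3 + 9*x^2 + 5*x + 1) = -36*x^5 - 69*x^4 - 26*x^3 - 12*x^2 - 7*x - 2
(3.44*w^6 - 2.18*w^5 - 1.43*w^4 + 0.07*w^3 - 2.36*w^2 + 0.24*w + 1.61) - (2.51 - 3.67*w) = 3.44*w^6 - 2.18*w^5 - 1.43*w^4 + 0.07*w^3 - 2.36*w^2 + 3.91*w - 0.9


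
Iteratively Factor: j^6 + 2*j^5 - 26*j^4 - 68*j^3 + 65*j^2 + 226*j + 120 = (j - 5)*(j^5 + 7*j^4 + 9*j^3 - 23*j^2 - 50*j - 24) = (j - 5)*(j + 1)*(j^4 + 6*j^3 + 3*j^2 - 26*j - 24) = (j - 5)*(j + 1)*(j + 4)*(j^3 + 2*j^2 - 5*j - 6) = (j - 5)*(j + 1)^2*(j + 4)*(j^2 + j - 6) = (j - 5)*(j + 1)^2*(j + 3)*(j + 4)*(j - 2)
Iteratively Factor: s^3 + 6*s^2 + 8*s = (s + 4)*(s^2 + 2*s) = s*(s + 4)*(s + 2)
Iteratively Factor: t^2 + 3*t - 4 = (t - 1)*(t + 4)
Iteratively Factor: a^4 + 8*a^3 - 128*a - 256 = (a - 4)*(a^3 + 12*a^2 + 48*a + 64) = (a - 4)*(a + 4)*(a^2 + 8*a + 16) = (a - 4)*(a + 4)^2*(a + 4)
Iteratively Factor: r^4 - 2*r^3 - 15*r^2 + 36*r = (r + 4)*(r^3 - 6*r^2 + 9*r) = (r - 3)*(r + 4)*(r^2 - 3*r) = (r - 3)^2*(r + 4)*(r)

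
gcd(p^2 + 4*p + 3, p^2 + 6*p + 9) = p + 3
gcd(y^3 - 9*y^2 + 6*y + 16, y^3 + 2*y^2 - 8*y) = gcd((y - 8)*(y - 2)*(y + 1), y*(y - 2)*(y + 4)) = y - 2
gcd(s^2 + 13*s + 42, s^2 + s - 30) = s + 6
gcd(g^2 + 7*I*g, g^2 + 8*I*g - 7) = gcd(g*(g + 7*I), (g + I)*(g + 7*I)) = g + 7*I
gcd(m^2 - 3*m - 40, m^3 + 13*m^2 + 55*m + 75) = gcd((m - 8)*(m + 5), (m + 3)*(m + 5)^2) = m + 5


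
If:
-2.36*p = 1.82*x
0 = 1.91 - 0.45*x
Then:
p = -3.27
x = 4.24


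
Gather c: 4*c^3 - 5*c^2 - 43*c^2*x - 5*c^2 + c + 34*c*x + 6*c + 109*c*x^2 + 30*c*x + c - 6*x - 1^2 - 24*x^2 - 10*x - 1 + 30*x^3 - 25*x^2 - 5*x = 4*c^3 + c^2*(-43*x - 10) + c*(109*x^2 + 64*x + 8) + 30*x^3 - 49*x^2 - 21*x - 2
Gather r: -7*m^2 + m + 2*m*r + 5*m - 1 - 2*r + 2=-7*m^2 + 6*m + r*(2*m - 2) + 1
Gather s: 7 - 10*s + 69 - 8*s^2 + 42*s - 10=-8*s^2 + 32*s + 66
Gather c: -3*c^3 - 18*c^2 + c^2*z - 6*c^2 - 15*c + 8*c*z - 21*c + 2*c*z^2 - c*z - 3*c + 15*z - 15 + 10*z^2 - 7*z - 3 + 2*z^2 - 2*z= -3*c^3 + c^2*(z - 24) + c*(2*z^2 + 7*z - 39) + 12*z^2 + 6*z - 18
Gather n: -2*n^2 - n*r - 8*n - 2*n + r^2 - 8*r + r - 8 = -2*n^2 + n*(-r - 10) + r^2 - 7*r - 8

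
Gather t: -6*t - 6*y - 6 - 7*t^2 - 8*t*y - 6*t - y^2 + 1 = -7*t^2 + t*(-8*y - 12) - y^2 - 6*y - 5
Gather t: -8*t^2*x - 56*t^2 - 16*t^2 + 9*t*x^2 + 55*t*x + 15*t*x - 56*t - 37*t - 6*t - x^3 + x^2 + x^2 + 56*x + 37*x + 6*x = t^2*(-8*x - 72) + t*(9*x^2 + 70*x - 99) - x^3 + 2*x^2 + 99*x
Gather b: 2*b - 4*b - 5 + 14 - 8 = 1 - 2*b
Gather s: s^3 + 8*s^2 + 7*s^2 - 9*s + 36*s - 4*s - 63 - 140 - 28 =s^3 + 15*s^2 + 23*s - 231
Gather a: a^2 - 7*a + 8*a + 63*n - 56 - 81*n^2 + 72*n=a^2 + a - 81*n^2 + 135*n - 56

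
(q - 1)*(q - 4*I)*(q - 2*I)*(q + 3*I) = q^4 - q^3 - 3*I*q^3 + 10*q^2 + 3*I*q^2 - 10*q - 24*I*q + 24*I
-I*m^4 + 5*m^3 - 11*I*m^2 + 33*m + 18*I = (m - 3*I)*(m + I)*(m + 6*I)*(-I*m + 1)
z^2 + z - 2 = (z - 1)*(z + 2)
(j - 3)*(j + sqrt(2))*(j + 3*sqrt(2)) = j^3 - 3*j^2 + 4*sqrt(2)*j^2 - 12*sqrt(2)*j + 6*j - 18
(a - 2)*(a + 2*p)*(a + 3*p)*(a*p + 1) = a^4*p + 5*a^3*p^2 - 2*a^3*p + a^3 + 6*a^2*p^3 - 10*a^2*p^2 + 5*a^2*p - 2*a^2 - 12*a*p^3 + 6*a*p^2 - 10*a*p - 12*p^2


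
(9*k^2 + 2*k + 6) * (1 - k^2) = -9*k^4 - 2*k^3 + 3*k^2 + 2*k + 6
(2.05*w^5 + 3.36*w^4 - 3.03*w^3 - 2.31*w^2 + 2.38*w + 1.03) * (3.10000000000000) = 6.355*w^5 + 10.416*w^4 - 9.393*w^3 - 7.161*w^2 + 7.378*w + 3.193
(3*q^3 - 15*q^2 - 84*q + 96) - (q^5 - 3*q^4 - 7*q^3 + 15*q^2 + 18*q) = -q^5 + 3*q^4 + 10*q^3 - 30*q^2 - 102*q + 96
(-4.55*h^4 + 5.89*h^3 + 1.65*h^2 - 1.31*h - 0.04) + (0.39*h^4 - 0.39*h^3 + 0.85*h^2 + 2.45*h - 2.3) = -4.16*h^4 + 5.5*h^3 + 2.5*h^2 + 1.14*h - 2.34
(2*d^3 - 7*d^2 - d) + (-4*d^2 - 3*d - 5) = 2*d^3 - 11*d^2 - 4*d - 5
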